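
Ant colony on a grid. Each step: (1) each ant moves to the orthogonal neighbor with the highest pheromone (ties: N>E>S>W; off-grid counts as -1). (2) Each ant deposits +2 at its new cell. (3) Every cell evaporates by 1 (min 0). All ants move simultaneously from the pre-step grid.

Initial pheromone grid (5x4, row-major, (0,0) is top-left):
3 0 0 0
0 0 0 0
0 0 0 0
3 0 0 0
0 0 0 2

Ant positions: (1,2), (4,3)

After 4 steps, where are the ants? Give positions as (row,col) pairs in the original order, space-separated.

Step 1: ant0:(1,2)->N->(0,2) | ant1:(4,3)->N->(3,3)
  grid max=2 at (0,0)
Step 2: ant0:(0,2)->E->(0,3) | ant1:(3,3)->S->(4,3)
  grid max=2 at (4,3)
Step 3: ant0:(0,3)->S->(1,3) | ant1:(4,3)->N->(3,3)
  grid max=1 at (1,3)
Step 4: ant0:(1,3)->N->(0,3) | ant1:(3,3)->S->(4,3)
  grid max=2 at (4,3)

(0,3) (4,3)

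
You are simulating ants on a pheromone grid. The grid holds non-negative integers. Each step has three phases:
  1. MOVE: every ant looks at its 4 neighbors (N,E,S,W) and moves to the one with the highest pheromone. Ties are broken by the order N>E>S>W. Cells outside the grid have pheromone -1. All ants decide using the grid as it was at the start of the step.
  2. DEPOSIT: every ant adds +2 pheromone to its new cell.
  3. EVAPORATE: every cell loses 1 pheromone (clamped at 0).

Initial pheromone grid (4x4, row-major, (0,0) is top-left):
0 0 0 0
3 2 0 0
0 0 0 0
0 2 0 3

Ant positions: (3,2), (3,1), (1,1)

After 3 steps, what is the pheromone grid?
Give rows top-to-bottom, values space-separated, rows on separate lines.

After step 1: ants at (3,3),(2,1),(1,0)
  0 0 0 0
  4 1 0 0
  0 1 0 0
  0 1 0 4
After step 2: ants at (2,3),(1,1),(1,1)
  0 0 0 0
  3 4 0 0
  0 0 0 1
  0 0 0 3
After step 3: ants at (3,3),(1,0),(1,0)
  0 0 0 0
  6 3 0 0
  0 0 0 0
  0 0 0 4

0 0 0 0
6 3 0 0
0 0 0 0
0 0 0 4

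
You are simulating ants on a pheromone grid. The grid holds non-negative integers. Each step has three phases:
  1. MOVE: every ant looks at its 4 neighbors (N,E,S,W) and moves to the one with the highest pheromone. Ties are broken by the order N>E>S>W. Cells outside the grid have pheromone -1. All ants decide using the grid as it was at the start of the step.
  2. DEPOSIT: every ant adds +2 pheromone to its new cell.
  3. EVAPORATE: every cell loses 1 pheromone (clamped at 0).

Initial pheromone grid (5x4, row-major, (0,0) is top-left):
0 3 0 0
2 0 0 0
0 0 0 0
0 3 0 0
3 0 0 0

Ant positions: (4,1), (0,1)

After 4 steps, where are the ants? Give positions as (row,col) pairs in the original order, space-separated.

Step 1: ant0:(4,1)->N->(3,1) | ant1:(0,1)->E->(0,2)
  grid max=4 at (3,1)
Step 2: ant0:(3,1)->N->(2,1) | ant1:(0,2)->W->(0,1)
  grid max=3 at (0,1)
Step 3: ant0:(2,1)->S->(3,1) | ant1:(0,1)->E->(0,2)
  grid max=4 at (3,1)
Step 4: ant0:(3,1)->N->(2,1) | ant1:(0,2)->W->(0,1)
  grid max=3 at (0,1)

(2,1) (0,1)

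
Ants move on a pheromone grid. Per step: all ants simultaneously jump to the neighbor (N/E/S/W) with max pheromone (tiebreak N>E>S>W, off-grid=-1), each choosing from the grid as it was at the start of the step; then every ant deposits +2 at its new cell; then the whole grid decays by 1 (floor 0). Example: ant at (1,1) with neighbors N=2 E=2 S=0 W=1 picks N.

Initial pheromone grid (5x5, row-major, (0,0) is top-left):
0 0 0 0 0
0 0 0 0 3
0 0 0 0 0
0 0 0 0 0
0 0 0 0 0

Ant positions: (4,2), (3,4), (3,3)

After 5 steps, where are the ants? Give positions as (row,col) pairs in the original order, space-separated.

Step 1: ant0:(4,2)->N->(3,2) | ant1:(3,4)->N->(2,4) | ant2:(3,3)->N->(2,3)
  grid max=2 at (1,4)
Step 2: ant0:(3,2)->N->(2,2) | ant1:(2,4)->N->(1,4) | ant2:(2,3)->E->(2,4)
  grid max=3 at (1,4)
Step 3: ant0:(2,2)->N->(1,2) | ant1:(1,4)->S->(2,4) | ant2:(2,4)->N->(1,4)
  grid max=4 at (1,4)
Step 4: ant0:(1,2)->N->(0,2) | ant1:(2,4)->N->(1,4) | ant2:(1,4)->S->(2,4)
  grid max=5 at (1,4)
Step 5: ant0:(0,2)->E->(0,3) | ant1:(1,4)->S->(2,4) | ant2:(2,4)->N->(1,4)
  grid max=6 at (1,4)

(0,3) (2,4) (1,4)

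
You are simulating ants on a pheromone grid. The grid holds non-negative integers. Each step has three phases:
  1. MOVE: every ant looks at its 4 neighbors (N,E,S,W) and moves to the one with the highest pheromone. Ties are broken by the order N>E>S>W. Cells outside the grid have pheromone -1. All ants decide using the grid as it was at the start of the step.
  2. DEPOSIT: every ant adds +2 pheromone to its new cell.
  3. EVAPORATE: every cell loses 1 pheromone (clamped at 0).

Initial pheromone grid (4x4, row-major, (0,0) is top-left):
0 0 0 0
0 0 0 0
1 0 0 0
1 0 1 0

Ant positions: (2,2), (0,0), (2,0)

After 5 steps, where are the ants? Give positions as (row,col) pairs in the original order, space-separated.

Step 1: ant0:(2,2)->S->(3,2) | ant1:(0,0)->E->(0,1) | ant2:(2,0)->S->(3,0)
  grid max=2 at (3,0)
Step 2: ant0:(3,2)->N->(2,2) | ant1:(0,1)->E->(0,2) | ant2:(3,0)->N->(2,0)
  grid max=1 at (0,2)
Step 3: ant0:(2,2)->S->(3,2) | ant1:(0,2)->E->(0,3) | ant2:(2,0)->S->(3,0)
  grid max=2 at (3,0)
Step 4: ant0:(3,2)->N->(2,2) | ant1:(0,3)->S->(1,3) | ant2:(3,0)->N->(2,0)
  grid max=1 at (1,3)
Step 5: ant0:(2,2)->S->(3,2) | ant1:(1,3)->N->(0,3) | ant2:(2,0)->S->(3,0)
  grid max=2 at (3,0)

(3,2) (0,3) (3,0)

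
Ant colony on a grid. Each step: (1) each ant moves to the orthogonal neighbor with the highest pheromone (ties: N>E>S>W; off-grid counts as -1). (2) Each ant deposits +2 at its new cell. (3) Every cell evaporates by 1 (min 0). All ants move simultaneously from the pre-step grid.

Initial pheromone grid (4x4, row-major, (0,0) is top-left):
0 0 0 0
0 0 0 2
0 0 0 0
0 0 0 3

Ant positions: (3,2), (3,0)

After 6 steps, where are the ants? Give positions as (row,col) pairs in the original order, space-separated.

Step 1: ant0:(3,2)->E->(3,3) | ant1:(3,0)->N->(2,0)
  grid max=4 at (3,3)
Step 2: ant0:(3,3)->N->(2,3) | ant1:(2,0)->N->(1,0)
  grid max=3 at (3,3)
Step 3: ant0:(2,3)->S->(3,3) | ant1:(1,0)->N->(0,0)
  grid max=4 at (3,3)
Step 4: ant0:(3,3)->N->(2,3) | ant1:(0,0)->E->(0,1)
  grid max=3 at (3,3)
Step 5: ant0:(2,3)->S->(3,3) | ant1:(0,1)->E->(0,2)
  grid max=4 at (3,3)
Step 6: ant0:(3,3)->N->(2,3) | ant1:(0,2)->E->(0,3)
  grid max=3 at (3,3)

(2,3) (0,3)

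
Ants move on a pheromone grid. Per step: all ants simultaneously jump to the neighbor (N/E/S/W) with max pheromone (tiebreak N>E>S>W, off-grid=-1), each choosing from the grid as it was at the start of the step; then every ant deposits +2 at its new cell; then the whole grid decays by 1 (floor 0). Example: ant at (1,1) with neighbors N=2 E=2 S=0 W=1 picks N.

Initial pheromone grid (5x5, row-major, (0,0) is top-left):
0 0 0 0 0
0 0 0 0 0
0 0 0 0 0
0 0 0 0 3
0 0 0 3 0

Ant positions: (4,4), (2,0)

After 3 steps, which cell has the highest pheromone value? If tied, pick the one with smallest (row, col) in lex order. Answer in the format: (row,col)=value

Answer: (3,4)=4

Derivation:
Step 1: ant0:(4,4)->N->(3,4) | ant1:(2,0)->N->(1,0)
  grid max=4 at (3,4)
Step 2: ant0:(3,4)->N->(2,4) | ant1:(1,0)->N->(0,0)
  grid max=3 at (3,4)
Step 3: ant0:(2,4)->S->(3,4) | ant1:(0,0)->E->(0,1)
  grid max=4 at (3,4)
Final grid:
  0 1 0 0 0
  0 0 0 0 0
  0 0 0 0 0
  0 0 0 0 4
  0 0 0 0 0
Max pheromone 4 at (3,4)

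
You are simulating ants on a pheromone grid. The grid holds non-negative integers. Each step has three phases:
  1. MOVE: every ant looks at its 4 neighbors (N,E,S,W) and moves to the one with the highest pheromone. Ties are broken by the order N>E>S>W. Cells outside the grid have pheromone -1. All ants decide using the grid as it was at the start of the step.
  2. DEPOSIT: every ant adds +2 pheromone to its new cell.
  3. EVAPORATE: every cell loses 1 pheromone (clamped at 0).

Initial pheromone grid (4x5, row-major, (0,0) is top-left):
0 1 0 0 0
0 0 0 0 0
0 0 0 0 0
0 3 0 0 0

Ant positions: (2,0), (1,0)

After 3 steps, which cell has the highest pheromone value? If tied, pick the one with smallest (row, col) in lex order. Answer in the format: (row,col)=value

Step 1: ant0:(2,0)->N->(1,0) | ant1:(1,0)->N->(0,0)
  grid max=2 at (3,1)
Step 2: ant0:(1,0)->N->(0,0) | ant1:(0,0)->S->(1,0)
  grid max=2 at (0,0)
Step 3: ant0:(0,0)->S->(1,0) | ant1:(1,0)->N->(0,0)
  grid max=3 at (0,0)
Final grid:
  3 0 0 0 0
  3 0 0 0 0
  0 0 0 0 0
  0 0 0 0 0
Max pheromone 3 at (0,0)

Answer: (0,0)=3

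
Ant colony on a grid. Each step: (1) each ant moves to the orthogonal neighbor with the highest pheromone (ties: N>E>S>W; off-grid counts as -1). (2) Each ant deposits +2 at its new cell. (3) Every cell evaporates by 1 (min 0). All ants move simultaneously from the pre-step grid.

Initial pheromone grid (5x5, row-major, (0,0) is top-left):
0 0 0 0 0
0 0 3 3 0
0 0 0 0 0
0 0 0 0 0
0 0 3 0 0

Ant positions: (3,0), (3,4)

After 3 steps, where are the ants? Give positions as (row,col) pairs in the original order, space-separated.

Step 1: ant0:(3,0)->N->(2,0) | ant1:(3,4)->N->(2,4)
  grid max=2 at (1,2)
Step 2: ant0:(2,0)->N->(1,0) | ant1:(2,4)->N->(1,4)
  grid max=1 at (1,0)
Step 3: ant0:(1,0)->N->(0,0) | ant1:(1,4)->W->(1,3)
  grid max=2 at (1,3)

(0,0) (1,3)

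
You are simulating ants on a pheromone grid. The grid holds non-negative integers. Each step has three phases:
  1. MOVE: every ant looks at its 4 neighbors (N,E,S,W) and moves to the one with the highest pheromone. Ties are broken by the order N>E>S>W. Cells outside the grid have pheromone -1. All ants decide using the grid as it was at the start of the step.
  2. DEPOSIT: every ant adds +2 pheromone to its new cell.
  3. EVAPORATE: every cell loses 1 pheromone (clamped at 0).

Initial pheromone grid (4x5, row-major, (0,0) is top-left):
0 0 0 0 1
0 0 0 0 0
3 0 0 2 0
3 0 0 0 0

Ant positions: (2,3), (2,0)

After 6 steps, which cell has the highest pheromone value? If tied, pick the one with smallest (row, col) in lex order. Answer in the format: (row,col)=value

Step 1: ant0:(2,3)->N->(1,3) | ant1:(2,0)->S->(3,0)
  grid max=4 at (3,0)
Step 2: ant0:(1,3)->S->(2,3) | ant1:(3,0)->N->(2,0)
  grid max=3 at (2,0)
Step 3: ant0:(2,3)->N->(1,3) | ant1:(2,0)->S->(3,0)
  grid max=4 at (3,0)
Step 4: ant0:(1,3)->S->(2,3) | ant1:(3,0)->N->(2,0)
  grid max=3 at (2,0)
Step 5: ant0:(2,3)->N->(1,3) | ant1:(2,0)->S->(3,0)
  grid max=4 at (3,0)
Step 6: ant0:(1,3)->S->(2,3) | ant1:(3,0)->N->(2,0)
  grid max=3 at (2,0)
Final grid:
  0 0 0 0 0
  0 0 0 0 0
  3 0 0 2 0
  3 0 0 0 0
Max pheromone 3 at (2,0)

Answer: (2,0)=3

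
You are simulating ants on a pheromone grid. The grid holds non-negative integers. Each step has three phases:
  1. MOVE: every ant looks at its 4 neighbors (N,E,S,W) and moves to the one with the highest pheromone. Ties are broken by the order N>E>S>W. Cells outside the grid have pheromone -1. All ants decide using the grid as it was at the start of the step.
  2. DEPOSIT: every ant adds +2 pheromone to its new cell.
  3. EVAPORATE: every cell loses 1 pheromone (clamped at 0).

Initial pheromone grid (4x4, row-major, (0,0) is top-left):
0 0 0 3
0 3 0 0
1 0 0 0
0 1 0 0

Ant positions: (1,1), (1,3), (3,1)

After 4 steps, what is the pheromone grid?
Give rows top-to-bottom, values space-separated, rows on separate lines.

After step 1: ants at (0,1),(0,3),(2,1)
  0 1 0 4
  0 2 0 0
  0 1 0 0
  0 0 0 0
After step 2: ants at (1,1),(1,3),(1,1)
  0 0 0 3
  0 5 0 1
  0 0 0 0
  0 0 0 0
After step 3: ants at (0,1),(0,3),(0,1)
  0 3 0 4
  0 4 0 0
  0 0 0 0
  0 0 0 0
After step 4: ants at (1,1),(1,3),(1,1)
  0 2 0 3
  0 7 0 1
  0 0 0 0
  0 0 0 0

0 2 0 3
0 7 0 1
0 0 0 0
0 0 0 0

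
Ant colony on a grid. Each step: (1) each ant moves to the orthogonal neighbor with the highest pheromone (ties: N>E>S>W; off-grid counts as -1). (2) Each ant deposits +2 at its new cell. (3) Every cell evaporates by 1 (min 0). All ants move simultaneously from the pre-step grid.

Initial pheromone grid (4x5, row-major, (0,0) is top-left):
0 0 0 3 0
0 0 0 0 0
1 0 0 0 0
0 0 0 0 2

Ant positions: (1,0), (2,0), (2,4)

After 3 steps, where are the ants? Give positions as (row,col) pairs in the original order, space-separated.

Step 1: ant0:(1,0)->S->(2,0) | ant1:(2,0)->N->(1,0) | ant2:(2,4)->S->(3,4)
  grid max=3 at (3,4)
Step 2: ant0:(2,0)->N->(1,0) | ant1:(1,0)->S->(2,0) | ant2:(3,4)->N->(2,4)
  grid max=3 at (2,0)
Step 3: ant0:(1,0)->S->(2,0) | ant1:(2,0)->N->(1,0) | ant2:(2,4)->S->(3,4)
  grid max=4 at (2,0)

(2,0) (1,0) (3,4)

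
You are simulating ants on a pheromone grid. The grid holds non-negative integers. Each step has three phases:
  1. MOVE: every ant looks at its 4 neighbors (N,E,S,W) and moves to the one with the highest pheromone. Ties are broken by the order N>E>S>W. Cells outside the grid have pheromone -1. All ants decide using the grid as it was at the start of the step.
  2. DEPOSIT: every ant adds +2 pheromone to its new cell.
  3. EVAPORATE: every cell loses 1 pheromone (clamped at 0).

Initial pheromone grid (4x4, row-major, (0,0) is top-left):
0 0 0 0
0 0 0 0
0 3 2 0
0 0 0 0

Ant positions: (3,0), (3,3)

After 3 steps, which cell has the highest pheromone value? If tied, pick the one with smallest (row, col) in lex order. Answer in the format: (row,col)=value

Answer: (2,1)=4

Derivation:
Step 1: ant0:(3,0)->N->(2,0) | ant1:(3,3)->N->(2,3)
  grid max=2 at (2,1)
Step 2: ant0:(2,0)->E->(2,1) | ant1:(2,3)->W->(2,2)
  grid max=3 at (2,1)
Step 3: ant0:(2,1)->E->(2,2) | ant1:(2,2)->W->(2,1)
  grid max=4 at (2,1)
Final grid:
  0 0 0 0
  0 0 0 0
  0 4 3 0
  0 0 0 0
Max pheromone 4 at (2,1)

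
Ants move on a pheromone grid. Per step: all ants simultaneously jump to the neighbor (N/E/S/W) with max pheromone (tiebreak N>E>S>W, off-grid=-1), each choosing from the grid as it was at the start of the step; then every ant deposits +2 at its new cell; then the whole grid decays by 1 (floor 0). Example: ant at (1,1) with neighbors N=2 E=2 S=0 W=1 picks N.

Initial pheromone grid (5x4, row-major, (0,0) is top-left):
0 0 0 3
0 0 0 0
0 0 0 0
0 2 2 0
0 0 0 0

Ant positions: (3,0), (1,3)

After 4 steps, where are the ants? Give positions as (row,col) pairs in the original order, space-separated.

Step 1: ant0:(3,0)->E->(3,1) | ant1:(1,3)->N->(0,3)
  grid max=4 at (0,3)
Step 2: ant0:(3,1)->E->(3,2) | ant1:(0,3)->S->(1,3)
  grid max=3 at (0,3)
Step 3: ant0:(3,2)->W->(3,1) | ant1:(1,3)->N->(0,3)
  grid max=4 at (0,3)
Step 4: ant0:(3,1)->E->(3,2) | ant1:(0,3)->S->(1,3)
  grid max=3 at (0,3)

(3,2) (1,3)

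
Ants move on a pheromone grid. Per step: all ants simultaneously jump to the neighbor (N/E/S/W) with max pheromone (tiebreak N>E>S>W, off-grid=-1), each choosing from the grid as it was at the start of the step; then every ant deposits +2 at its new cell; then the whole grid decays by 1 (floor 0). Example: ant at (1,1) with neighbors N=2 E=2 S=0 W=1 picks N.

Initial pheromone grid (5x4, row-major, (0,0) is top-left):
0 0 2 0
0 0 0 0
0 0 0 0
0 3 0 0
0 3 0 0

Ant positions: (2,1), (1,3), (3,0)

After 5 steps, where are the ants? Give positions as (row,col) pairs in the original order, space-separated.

Step 1: ant0:(2,1)->S->(3,1) | ant1:(1,3)->N->(0,3) | ant2:(3,0)->E->(3,1)
  grid max=6 at (3,1)
Step 2: ant0:(3,1)->S->(4,1) | ant1:(0,3)->W->(0,2) | ant2:(3,1)->S->(4,1)
  grid max=5 at (3,1)
Step 3: ant0:(4,1)->N->(3,1) | ant1:(0,2)->E->(0,3) | ant2:(4,1)->N->(3,1)
  grid max=8 at (3,1)
Step 4: ant0:(3,1)->S->(4,1) | ant1:(0,3)->W->(0,2) | ant2:(3,1)->S->(4,1)
  grid max=7 at (3,1)
Step 5: ant0:(4,1)->N->(3,1) | ant1:(0,2)->E->(0,3) | ant2:(4,1)->N->(3,1)
  grid max=10 at (3,1)

(3,1) (0,3) (3,1)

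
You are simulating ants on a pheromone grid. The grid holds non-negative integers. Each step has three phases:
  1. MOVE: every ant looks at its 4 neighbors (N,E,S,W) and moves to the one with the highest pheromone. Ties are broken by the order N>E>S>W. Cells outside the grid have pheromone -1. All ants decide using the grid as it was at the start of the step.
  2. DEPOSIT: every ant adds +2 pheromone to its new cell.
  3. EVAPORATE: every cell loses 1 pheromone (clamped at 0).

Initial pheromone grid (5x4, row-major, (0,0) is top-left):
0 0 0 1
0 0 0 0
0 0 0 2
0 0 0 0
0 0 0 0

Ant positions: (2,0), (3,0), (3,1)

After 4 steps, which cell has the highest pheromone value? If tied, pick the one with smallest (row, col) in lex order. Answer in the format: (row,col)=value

Step 1: ant0:(2,0)->N->(1,0) | ant1:(3,0)->N->(2,0) | ant2:(3,1)->N->(2,1)
  grid max=1 at (1,0)
Step 2: ant0:(1,0)->S->(2,0) | ant1:(2,0)->N->(1,0) | ant2:(2,1)->W->(2,0)
  grid max=4 at (2,0)
Step 3: ant0:(2,0)->N->(1,0) | ant1:(1,0)->S->(2,0) | ant2:(2,0)->N->(1,0)
  grid max=5 at (1,0)
Step 4: ant0:(1,0)->S->(2,0) | ant1:(2,0)->N->(1,0) | ant2:(1,0)->S->(2,0)
  grid max=8 at (2,0)
Final grid:
  0 0 0 0
  6 0 0 0
  8 0 0 0
  0 0 0 0
  0 0 0 0
Max pheromone 8 at (2,0)

Answer: (2,0)=8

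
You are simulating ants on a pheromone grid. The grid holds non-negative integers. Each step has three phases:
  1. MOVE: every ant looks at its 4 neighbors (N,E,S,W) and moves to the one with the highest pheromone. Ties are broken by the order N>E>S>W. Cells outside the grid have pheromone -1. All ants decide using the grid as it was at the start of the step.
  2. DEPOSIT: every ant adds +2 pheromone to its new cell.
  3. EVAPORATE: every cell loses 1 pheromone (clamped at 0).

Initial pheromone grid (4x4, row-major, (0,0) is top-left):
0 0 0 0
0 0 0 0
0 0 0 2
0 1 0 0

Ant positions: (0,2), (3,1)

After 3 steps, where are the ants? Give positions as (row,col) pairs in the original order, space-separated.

Step 1: ant0:(0,2)->E->(0,3) | ant1:(3,1)->N->(2,1)
  grid max=1 at (0,3)
Step 2: ant0:(0,3)->S->(1,3) | ant1:(2,1)->N->(1,1)
  grid max=1 at (1,1)
Step 3: ant0:(1,3)->N->(0,3) | ant1:(1,1)->N->(0,1)
  grid max=1 at (0,1)

(0,3) (0,1)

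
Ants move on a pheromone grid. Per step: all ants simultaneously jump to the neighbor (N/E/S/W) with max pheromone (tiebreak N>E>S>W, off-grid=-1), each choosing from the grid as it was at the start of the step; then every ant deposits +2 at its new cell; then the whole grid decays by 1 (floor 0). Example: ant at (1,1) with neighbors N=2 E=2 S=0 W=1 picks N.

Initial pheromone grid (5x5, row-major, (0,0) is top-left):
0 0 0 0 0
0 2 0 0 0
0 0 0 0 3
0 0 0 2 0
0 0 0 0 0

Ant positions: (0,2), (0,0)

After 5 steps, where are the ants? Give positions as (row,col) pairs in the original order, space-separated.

Step 1: ant0:(0,2)->E->(0,3) | ant1:(0,0)->E->(0,1)
  grid max=2 at (2,4)
Step 2: ant0:(0,3)->E->(0,4) | ant1:(0,1)->S->(1,1)
  grid max=2 at (1,1)
Step 3: ant0:(0,4)->S->(1,4) | ant1:(1,1)->N->(0,1)
  grid max=1 at (0,1)
Step 4: ant0:(1,4)->N->(0,4) | ant1:(0,1)->S->(1,1)
  grid max=2 at (1,1)
Step 5: ant0:(0,4)->S->(1,4) | ant1:(1,1)->N->(0,1)
  grid max=1 at (0,1)

(1,4) (0,1)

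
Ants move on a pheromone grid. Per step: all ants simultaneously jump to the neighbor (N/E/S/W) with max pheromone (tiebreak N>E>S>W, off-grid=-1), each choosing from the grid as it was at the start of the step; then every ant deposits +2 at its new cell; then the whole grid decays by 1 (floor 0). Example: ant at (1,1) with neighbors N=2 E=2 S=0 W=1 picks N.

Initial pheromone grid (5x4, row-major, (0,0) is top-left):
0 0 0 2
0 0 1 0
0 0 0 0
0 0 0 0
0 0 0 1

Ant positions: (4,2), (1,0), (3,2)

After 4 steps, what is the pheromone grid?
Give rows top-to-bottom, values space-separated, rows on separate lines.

After step 1: ants at (4,3),(0,0),(2,2)
  1 0 0 1
  0 0 0 0
  0 0 1 0
  0 0 0 0
  0 0 0 2
After step 2: ants at (3,3),(0,1),(1,2)
  0 1 0 0
  0 0 1 0
  0 0 0 0
  0 0 0 1
  0 0 0 1
After step 3: ants at (4,3),(0,2),(0,2)
  0 0 3 0
  0 0 0 0
  0 0 0 0
  0 0 0 0
  0 0 0 2
After step 4: ants at (3,3),(0,3),(0,3)
  0 0 2 3
  0 0 0 0
  0 0 0 0
  0 0 0 1
  0 0 0 1

0 0 2 3
0 0 0 0
0 0 0 0
0 0 0 1
0 0 0 1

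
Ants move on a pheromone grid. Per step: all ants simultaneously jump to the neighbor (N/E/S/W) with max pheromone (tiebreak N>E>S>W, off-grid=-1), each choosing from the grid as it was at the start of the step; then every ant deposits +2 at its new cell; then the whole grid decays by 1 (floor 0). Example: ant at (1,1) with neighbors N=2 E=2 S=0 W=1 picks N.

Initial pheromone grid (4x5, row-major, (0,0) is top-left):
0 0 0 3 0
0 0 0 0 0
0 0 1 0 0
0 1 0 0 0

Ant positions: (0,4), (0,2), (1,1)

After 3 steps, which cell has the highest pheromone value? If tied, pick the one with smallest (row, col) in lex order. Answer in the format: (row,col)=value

Answer: (0,3)=10

Derivation:
Step 1: ant0:(0,4)->W->(0,3) | ant1:(0,2)->E->(0,3) | ant2:(1,1)->N->(0,1)
  grid max=6 at (0,3)
Step 2: ant0:(0,3)->E->(0,4) | ant1:(0,3)->E->(0,4) | ant2:(0,1)->E->(0,2)
  grid max=5 at (0,3)
Step 3: ant0:(0,4)->W->(0,3) | ant1:(0,4)->W->(0,3) | ant2:(0,2)->E->(0,3)
  grid max=10 at (0,3)
Final grid:
  0 0 0 10 2
  0 0 0 0 0
  0 0 0 0 0
  0 0 0 0 0
Max pheromone 10 at (0,3)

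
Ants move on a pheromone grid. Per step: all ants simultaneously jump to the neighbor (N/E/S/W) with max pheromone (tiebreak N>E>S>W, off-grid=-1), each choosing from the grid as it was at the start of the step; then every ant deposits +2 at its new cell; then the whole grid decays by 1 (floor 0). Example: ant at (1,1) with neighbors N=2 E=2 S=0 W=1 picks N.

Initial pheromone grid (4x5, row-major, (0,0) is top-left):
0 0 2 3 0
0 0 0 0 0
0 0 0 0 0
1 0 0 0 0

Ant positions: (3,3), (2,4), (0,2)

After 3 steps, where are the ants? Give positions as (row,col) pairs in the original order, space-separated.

Step 1: ant0:(3,3)->N->(2,3) | ant1:(2,4)->N->(1,4) | ant2:(0,2)->E->(0,3)
  grid max=4 at (0,3)
Step 2: ant0:(2,3)->N->(1,3) | ant1:(1,4)->N->(0,4) | ant2:(0,3)->W->(0,2)
  grid max=3 at (0,3)
Step 3: ant0:(1,3)->N->(0,3) | ant1:(0,4)->W->(0,3) | ant2:(0,2)->E->(0,3)
  grid max=8 at (0,3)

(0,3) (0,3) (0,3)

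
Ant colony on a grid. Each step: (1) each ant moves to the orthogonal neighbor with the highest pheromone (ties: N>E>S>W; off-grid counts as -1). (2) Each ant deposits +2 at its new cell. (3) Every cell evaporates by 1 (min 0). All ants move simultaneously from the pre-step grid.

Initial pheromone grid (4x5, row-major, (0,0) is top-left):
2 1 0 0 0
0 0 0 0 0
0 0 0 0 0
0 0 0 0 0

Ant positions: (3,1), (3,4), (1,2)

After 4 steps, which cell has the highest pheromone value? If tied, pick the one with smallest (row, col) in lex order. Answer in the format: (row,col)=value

Step 1: ant0:(3,1)->N->(2,1) | ant1:(3,4)->N->(2,4) | ant2:(1,2)->N->(0,2)
  grid max=1 at (0,0)
Step 2: ant0:(2,1)->N->(1,1) | ant1:(2,4)->N->(1,4) | ant2:(0,2)->E->(0,3)
  grid max=1 at (0,3)
Step 3: ant0:(1,1)->N->(0,1) | ant1:(1,4)->N->(0,4) | ant2:(0,3)->E->(0,4)
  grid max=3 at (0,4)
Step 4: ant0:(0,1)->E->(0,2) | ant1:(0,4)->S->(1,4) | ant2:(0,4)->S->(1,4)
  grid max=3 at (1,4)
Final grid:
  0 0 1 0 2
  0 0 0 0 3
  0 0 0 0 0
  0 0 0 0 0
Max pheromone 3 at (1,4)

Answer: (1,4)=3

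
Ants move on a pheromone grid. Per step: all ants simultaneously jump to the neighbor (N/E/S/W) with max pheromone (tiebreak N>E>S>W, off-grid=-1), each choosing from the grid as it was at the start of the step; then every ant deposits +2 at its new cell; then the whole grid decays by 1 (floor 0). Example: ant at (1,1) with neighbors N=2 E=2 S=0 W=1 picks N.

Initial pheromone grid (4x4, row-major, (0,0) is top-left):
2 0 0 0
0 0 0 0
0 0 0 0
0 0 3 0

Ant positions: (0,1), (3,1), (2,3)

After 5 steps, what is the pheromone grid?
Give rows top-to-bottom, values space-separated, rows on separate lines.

After step 1: ants at (0,0),(3,2),(1,3)
  3 0 0 0
  0 0 0 1
  0 0 0 0
  0 0 4 0
After step 2: ants at (0,1),(2,2),(0,3)
  2 1 0 1
  0 0 0 0
  0 0 1 0
  0 0 3 0
After step 3: ants at (0,0),(3,2),(1,3)
  3 0 0 0
  0 0 0 1
  0 0 0 0
  0 0 4 0
After step 4: ants at (0,1),(2,2),(0,3)
  2 1 0 1
  0 0 0 0
  0 0 1 0
  0 0 3 0
After step 5: ants at (0,0),(3,2),(1,3)
  3 0 0 0
  0 0 0 1
  0 0 0 0
  0 0 4 0

3 0 0 0
0 0 0 1
0 0 0 0
0 0 4 0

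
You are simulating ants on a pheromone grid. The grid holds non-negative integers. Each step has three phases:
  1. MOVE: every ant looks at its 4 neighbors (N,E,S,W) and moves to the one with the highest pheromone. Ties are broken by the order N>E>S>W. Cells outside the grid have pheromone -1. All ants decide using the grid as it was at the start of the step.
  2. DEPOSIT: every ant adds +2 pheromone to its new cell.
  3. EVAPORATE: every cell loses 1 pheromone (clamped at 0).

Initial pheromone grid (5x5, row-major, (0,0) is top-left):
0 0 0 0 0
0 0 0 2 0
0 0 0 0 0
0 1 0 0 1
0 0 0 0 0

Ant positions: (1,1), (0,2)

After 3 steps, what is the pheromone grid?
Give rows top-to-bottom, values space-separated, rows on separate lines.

After step 1: ants at (0,1),(0,3)
  0 1 0 1 0
  0 0 0 1 0
  0 0 0 0 0
  0 0 0 0 0
  0 0 0 0 0
After step 2: ants at (0,2),(1,3)
  0 0 1 0 0
  0 0 0 2 0
  0 0 0 0 0
  0 0 0 0 0
  0 0 0 0 0
After step 3: ants at (0,3),(0,3)
  0 0 0 3 0
  0 0 0 1 0
  0 0 0 0 0
  0 0 0 0 0
  0 0 0 0 0

0 0 0 3 0
0 0 0 1 0
0 0 0 0 0
0 0 0 0 0
0 0 0 0 0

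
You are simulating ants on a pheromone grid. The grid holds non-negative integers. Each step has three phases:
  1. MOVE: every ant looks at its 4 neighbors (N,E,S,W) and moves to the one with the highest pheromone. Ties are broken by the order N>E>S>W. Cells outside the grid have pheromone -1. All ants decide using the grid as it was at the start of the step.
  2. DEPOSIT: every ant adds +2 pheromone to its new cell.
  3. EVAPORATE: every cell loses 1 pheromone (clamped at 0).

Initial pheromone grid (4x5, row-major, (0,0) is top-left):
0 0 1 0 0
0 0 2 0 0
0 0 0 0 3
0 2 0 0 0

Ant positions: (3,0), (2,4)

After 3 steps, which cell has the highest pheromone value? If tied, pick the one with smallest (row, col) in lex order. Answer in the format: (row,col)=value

Step 1: ant0:(3,0)->E->(3,1) | ant1:(2,4)->N->(1,4)
  grid max=3 at (3,1)
Step 2: ant0:(3,1)->N->(2,1) | ant1:(1,4)->S->(2,4)
  grid max=3 at (2,4)
Step 3: ant0:(2,1)->S->(3,1) | ant1:(2,4)->N->(1,4)
  grid max=3 at (3,1)
Final grid:
  0 0 0 0 0
  0 0 0 0 1
  0 0 0 0 2
  0 3 0 0 0
Max pheromone 3 at (3,1)

Answer: (3,1)=3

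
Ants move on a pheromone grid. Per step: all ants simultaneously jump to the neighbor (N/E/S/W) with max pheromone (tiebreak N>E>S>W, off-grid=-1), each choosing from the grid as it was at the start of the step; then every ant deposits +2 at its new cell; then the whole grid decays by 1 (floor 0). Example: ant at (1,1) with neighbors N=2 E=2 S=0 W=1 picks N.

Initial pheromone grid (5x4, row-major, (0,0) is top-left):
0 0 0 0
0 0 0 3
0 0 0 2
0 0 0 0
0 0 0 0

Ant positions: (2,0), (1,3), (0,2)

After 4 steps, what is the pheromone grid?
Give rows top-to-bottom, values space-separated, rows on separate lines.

After step 1: ants at (1,0),(2,3),(0,3)
  0 0 0 1
  1 0 0 2
  0 0 0 3
  0 0 0 0
  0 0 0 0
After step 2: ants at (0,0),(1,3),(1,3)
  1 0 0 0
  0 0 0 5
  0 0 0 2
  0 0 0 0
  0 0 0 0
After step 3: ants at (0,1),(2,3),(2,3)
  0 1 0 0
  0 0 0 4
  0 0 0 5
  0 0 0 0
  0 0 0 0
After step 4: ants at (0,2),(1,3),(1,3)
  0 0 1 0
  0 0 0 7
  0 0 0 4
  0 0 0 0
  0 0 0 0

0 0 1 0
0 0 0 7
0 0 0 4
0 0 0 0
0 0 0 0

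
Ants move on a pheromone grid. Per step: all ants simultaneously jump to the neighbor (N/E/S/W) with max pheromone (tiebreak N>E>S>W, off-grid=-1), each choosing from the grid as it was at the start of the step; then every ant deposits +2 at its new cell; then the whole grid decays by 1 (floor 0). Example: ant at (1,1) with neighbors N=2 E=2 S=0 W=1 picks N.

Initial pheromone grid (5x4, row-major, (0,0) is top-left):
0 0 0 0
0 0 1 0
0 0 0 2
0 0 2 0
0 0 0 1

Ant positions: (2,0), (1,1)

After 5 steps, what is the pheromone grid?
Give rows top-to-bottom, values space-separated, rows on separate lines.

After step 1: ants at (1,0),(1,2)
  0 0 0 0
  1 0 2 0
  0 0 0 1
  0 0 1 0
  0 0 0 0
After step 2: ants at (0,0),(0,2)
  1 0 1 0
  0 0 1 0
  0 0 0 0
  0 0 0 0
  0 0 0 0
After step 3: ants at (0,1),(1,2)
  0 1 0 0
  0 0 2 0
  0 0 0 0
  0 0 0 0
  0 0 0 0
After step 4: ants at (0,2),(0,2)
  0 0 3 0
  0 0 1 0
  0 0 0 0
  0 0 0 0
  0 0 0 0
After step 5: ants at (1,2),(1,2)
  0 0 2 0
  0 0 4 0
  0 0 0 0
  0 0 0 0
  0 0 0 0

0 0 2 0
0 0 4 0
0 0 0 0
0 0 0 0
0 0 0 0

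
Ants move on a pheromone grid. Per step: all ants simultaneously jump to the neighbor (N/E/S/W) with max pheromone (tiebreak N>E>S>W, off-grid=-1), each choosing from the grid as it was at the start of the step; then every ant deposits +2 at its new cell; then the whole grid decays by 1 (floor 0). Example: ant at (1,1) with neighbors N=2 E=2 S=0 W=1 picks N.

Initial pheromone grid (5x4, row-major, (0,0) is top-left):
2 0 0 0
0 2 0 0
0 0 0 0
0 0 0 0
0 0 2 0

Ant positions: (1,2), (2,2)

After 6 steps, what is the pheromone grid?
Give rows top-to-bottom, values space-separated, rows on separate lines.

After step 1: ants at (1,1),(1,2)
  1 0 0 0
  0 3 1 0
  0 0 0 0
  0 0 0 0
  0 0 1 0
After step 2: ants at (1,2),(1,1)
  0 0 0 0
  0 4 2 0
  0 0 0 0
  0 0 0 0
  0 0 0 0
After step 3: ants at (1,1),(1,2)
  0 0 0 0
  0 5 3 0
  0 0 0 0
  0 0 0 0
  0 0 0 0
After step 4: ants at (1,2),(1,1)
  0 0 0 0
  0 6 4 0
  0 0 0 0
  0 0 0 0
  0 0 0 0
After step 5: ants at (1,1),(1,2)
  0 0 0 0
  0 7 5 0
  0 0 0 0
  0 0 0 0
  0 0 0 0
After step 6: ants at (1,2),(1,1)
  0 0 0 0
  0 8 6 0
  0 0 0 0
  0 0 0 0
  0 0 0 0

0 0 0 0
0 8 6 0
0 0 0 0
0 0 0 0
0 0 0 0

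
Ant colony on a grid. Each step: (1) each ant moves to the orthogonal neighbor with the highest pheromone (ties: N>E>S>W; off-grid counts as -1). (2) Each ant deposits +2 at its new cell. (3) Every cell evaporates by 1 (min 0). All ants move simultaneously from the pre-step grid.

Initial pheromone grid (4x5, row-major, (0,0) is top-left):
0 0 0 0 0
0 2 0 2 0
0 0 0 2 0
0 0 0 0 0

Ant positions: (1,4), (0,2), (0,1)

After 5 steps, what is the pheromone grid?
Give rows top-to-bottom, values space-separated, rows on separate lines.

After step 1: ants at (1,3),(0,3),(1,1)
  0 0 0 1 0
  0 3 0 3 0
  0 0 0 1 0
  0 0 0 0 0
After step 2: ants at (0,3),(1,3),(0,1)
  0 1 0 2 0
  0 2 0 4 0
  0 0 0 0 0
  0 0 0 0 0
After step 3: ants at (1,3),(0,3),(1,1)
  0 0 0 3 0
  0 3 0 5 0
  0 0 0 0 0
  0 0 0 0 0
After step 4: ants at (0,3),(1,3),(0,1)
  0 1 0 4 0
  0 2 0 6 0
  0 0 0 0 0
  0 0 0 0 0
After step 5: ants at (1,3),(0,3),(1,1)
  0 0 0 5 0
  0 3 0 7 0
  0 0 0 0 0
  0 0 0 0 0

0 0 0 5 0
0 3 0 7 0
0 0 0 0 0
0 0 0 0 0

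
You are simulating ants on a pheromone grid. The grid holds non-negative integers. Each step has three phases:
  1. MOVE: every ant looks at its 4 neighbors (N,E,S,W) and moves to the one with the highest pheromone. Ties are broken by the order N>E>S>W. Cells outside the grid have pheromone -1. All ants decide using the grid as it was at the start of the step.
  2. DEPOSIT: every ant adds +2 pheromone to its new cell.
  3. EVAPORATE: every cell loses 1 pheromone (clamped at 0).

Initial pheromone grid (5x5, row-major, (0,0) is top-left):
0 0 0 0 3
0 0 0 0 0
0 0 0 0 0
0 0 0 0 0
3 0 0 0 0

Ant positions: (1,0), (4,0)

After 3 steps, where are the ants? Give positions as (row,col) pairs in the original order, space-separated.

Step 1: ant0:(1,0)->N->(0,0) | ant1:(4,0)->N->(3,0)
  grid max=2 at (0,4)
Step 2: ant0:(0,0)->E->(0,1) | ant1:(3,0)->S->(4,0)
  grid max=3 at (4,0)
Step 3: ant0:(0,1)->E->(0,2) | ant1:(4,0)->N->(3,0)
  grid max=2 at (4,0)

(0,2) (3,0)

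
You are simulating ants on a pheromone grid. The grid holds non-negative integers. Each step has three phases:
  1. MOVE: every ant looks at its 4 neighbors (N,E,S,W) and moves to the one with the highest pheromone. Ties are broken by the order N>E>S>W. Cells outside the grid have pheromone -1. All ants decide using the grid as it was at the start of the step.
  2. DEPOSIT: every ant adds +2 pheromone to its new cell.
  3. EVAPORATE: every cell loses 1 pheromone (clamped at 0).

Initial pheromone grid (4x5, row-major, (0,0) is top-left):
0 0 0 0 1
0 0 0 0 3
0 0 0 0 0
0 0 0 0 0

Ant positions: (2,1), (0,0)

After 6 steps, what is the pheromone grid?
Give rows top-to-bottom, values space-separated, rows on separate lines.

After step 1: ants at (1,1),(0,1)
  0 1 0 0 0
  0 1 0 0 2
  0 0 0 0 0
  0 0 0 0 0
After step 2: ants at (0,1),(1,1)
  0 2 0 0 0
  0 2 0 0 1
  0 0 0 0 0
  0 0 0 0 0
After step 3: ants at (1,1),(0,1)
  0 3 0 0 0
  0 3 0 0 0
  0 0 0 0 0
  0 0 0 0 0
After step 4: ants at (0,1),(1,1)
  0 4 0 0 0
  0 4 0 0 0
  0 0 0 0 0
  0 0 0 0 0
After step 5: ants at (1,1),(0,1)
  0 5 0 0 0
  0 5 0 0 0
  0 0 0 0 0
  0 0 0 0 0
After step 6: ants at (0,1),(1,1)
  0 6 0 0 0
  0 6 0 0 0
  0 0 0 0 0
  0 0 0 0 0

0 6 0 0 0
0 6 0 0 0
0 0 0 0 0
0 0 0 0 0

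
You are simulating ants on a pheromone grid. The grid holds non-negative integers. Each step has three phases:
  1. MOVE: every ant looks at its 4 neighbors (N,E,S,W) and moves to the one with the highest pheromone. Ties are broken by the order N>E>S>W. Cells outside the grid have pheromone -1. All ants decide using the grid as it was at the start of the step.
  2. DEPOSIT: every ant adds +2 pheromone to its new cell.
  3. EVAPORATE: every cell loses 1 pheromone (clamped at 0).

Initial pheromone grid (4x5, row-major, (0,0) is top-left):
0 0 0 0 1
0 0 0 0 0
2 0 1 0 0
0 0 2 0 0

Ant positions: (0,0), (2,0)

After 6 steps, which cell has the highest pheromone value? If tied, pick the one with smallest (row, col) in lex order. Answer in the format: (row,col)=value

Answer: (2,0)=2

Derivation:
Step 1: ant0:(0,0)->E->(0,1) | ant1:(2,0)->N->(1,0)
  grid max=1 at (0,1)
Step 2: ant0:(0,1)->E->(0,2) | ant1:(1,0)->S->(2,0)
  grid max=2 at (2,0)
Step 3: ant0:(0,2)->E->(0,3) | ant1:(2,0)->N->(1,0)
  grid max=1 at (0,3)
Step 4: ant0:(0,3)->E->(0,4) | ant1:(1,0)->S->(2,0)
  grid max=2 at (2,0)
Step 5: ant0:(0,4)->S->(1,4) | ant1:(2,0)->N->(1,0)
  grid max=1 at (1,0)
Step 6: ant0:(1,4)->N->(0,4) | ant1:(1,0)->S->(2,0)
  grid max=2 at (2,0)
Final grid:
  0 0 0 0 1
  0 0 0 0 0
  2 0 0 0 0
  0 0 0 0 0
Max pheromone 2 at (2,0)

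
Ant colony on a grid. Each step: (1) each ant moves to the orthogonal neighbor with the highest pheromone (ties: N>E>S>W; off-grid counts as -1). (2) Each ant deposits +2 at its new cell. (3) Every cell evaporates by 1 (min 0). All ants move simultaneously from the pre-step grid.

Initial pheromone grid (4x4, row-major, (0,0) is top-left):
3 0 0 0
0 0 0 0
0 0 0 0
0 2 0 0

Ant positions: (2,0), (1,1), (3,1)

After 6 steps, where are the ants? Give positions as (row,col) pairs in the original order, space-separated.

Step 1: ant0:(2,0)->N->(1,0) | ant1:(1,1)->N->(0,1) | ant2:(3,1)->N->(2,1)
  grid max=2 at (0,0)
Step 2: ant0:(1,0)->N->(0,0) | ant1:(0,1)->W->(0,0) | ant2:(2,1)->S->(3,1)
  grid max=5 at (0,0)
Step 3: ant0:(0,0)->E->(0,1) | ant1:(0,0)->E->(0,1) | ant2:(3,1)->N->(2,1)
  grid max=4 at (0,0)
Step 4: ant0:(0,1)->W->(0,0) | ant1:(0,1)->W->(0,0) | ant2:(2,1)->S->(3,1)
  grid max=7 at (0,0)
Step 5: ant0:(0,0)->E->(0,1) | ant1:(0,0)->E->(0,1) | ant2:(3,1)->N->(2,1)
  grid max=6 at (0,0)
Step 6: ant0:(0,1)->W->(0,0) | ant1:(0,1)->W->(0,0) | ant2:(2,1)->S->(3,1)
  grid max=9 at (0,0)

(0,0) (0,0) (3,1)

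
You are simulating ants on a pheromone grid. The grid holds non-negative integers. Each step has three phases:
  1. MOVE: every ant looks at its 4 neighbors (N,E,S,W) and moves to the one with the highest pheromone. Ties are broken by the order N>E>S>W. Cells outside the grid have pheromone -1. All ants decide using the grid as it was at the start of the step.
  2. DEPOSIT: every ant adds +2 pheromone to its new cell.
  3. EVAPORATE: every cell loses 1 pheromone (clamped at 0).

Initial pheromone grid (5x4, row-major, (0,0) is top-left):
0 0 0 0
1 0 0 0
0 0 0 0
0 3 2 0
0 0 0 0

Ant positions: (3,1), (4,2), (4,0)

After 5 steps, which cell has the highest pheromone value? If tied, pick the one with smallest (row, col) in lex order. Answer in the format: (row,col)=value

Answer: (3,2)=13

Derivation:
Step 1: ant0:(3,1)->E->(3,2) | ant1:(4,2)->N->(3,2) | ant2:(4,0)->N->(3,0)
  grid max=5 at (3,2)
Step 2: ant0:(3,2)->W->(3,1) | ant1:(3,2)->W->(3,1) | ant2:(3,0)->E->(3,1)
  grid max=7 at (3,1)
Step 3: ant0:(3,1)->E->(3,2) | ant1:(3,1)->E->(3,2) | ant2:(3,1)->E->(3,2)
  grid max=9 at (3,2)
Step 4: ant0:(3,2)->W->(3,1) | ant1:(3,2)->W->(3,1) | ant2:(3,2)->W->(3,1)
  grid max=11 at (3,1)
Step 5: ant0:(3,1)->E->(3,2) | ant1:(3,1)->E->(3,2) | ant2:(3,1)->E->(3,2)
  grid max=13 at (3,2)
Final grid:
  0 0 0 0
  0 0 0 0
  0 0 0 0
  0 10 13 0
  0 0 0 0
Max pheromone 13 at (3,2)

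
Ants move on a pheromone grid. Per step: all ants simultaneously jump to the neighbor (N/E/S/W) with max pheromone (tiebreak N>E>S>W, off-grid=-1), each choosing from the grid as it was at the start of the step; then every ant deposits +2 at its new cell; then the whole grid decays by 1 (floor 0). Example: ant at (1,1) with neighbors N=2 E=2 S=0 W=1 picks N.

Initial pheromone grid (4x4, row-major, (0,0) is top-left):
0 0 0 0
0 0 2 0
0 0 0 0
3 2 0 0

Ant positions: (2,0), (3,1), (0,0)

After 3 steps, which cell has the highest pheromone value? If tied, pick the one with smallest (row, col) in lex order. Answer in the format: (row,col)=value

Answer: (3,0)=8

Derivation:
Step 1: ant0:(2,0)->S->(3,0) | ant1:(3,1)->W->(3,0) | ant2:(0,0)->E->(0,1)
  grid max=6 at (3,0)
Step 2: ant0:(3,0)->E->(3,1) | ant1:(3,0)->E->(3,1) | ant2:(0,1)->E->(0,2)
  grid max=5 at (3,0)
Step 3: ant0:(3,1)->W->(3,0) | ant1:(3,1)->W->(3,0) | ant2:(0,2)->E->(0,3)
  grid max=8 at (3,0)
Final grid:
  0 0 0 1
  0 0 0 0
  0 0 0 0
  8 3 0 0
Max pheromone 8 at (3,0)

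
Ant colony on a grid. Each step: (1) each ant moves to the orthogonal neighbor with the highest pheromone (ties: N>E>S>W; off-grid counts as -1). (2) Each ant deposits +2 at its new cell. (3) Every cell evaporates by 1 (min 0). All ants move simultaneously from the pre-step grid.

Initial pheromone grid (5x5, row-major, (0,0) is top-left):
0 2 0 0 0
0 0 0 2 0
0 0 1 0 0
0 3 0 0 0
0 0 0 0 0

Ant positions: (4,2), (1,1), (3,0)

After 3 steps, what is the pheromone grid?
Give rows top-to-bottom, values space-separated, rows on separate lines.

After step 1: ants at (3,2),(0,1),(3,1)
  0 3 0 0 0
  0 0 0 1 0
  0 0 0 0 0
  0 4 1 0 0
  0 0 0 0 0
After step 2: ants at (3,1),(0,2),(3,2)
  0 2 1 0 0
  0 0 0 0 0
  0 0 0 0 0
  0 5 2 0 0
  0 0 0 0 0
After step 3: ants at (3,2),(0,1),(3,1)
  0 3 0 0 0
  0 0 0 0 0
  0 0 0 0 0
  0 6 3 0 0
  0 0 0 0 0

0 3 0 0 0
0 0 0 0 0
0 0 0 0 0
0 6 3 0 0
0 0 0 0 0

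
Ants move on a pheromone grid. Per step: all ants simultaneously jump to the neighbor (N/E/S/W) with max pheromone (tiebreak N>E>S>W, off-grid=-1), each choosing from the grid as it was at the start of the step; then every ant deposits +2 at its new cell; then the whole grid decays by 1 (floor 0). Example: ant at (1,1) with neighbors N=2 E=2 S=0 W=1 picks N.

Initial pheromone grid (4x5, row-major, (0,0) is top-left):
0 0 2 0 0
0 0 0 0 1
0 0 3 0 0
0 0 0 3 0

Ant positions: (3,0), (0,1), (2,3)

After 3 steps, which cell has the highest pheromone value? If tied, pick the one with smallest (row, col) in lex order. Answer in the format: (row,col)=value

Step 1: ant0:(3,0)->N->(2,0) | ant1:(0,1)->E->(0,2) | ant2:(2,3)->S->(3,3)
  grid max=4 at (3,3)
Step 2: ant0:(2,0)->N->(1,0) | ant1:(0,2)->E->(0,3) | ant2:(3,3)->N->(2,3)
  grid max=3 at (3,3)
Step 3: ant0:(1,0)->N->(0,0) | ant1:(0,3)->W->(0,2) | ant2:(2,3)->S->(3,3)
  grid max=4 at (3,3)
Final grid:
  1 0 3 0 0
  0 0 0 0 0
  0 0 0 0 0
  0 0 0 4 0
Max pheromone 4 at (3,3)

Answer: (3,3)=4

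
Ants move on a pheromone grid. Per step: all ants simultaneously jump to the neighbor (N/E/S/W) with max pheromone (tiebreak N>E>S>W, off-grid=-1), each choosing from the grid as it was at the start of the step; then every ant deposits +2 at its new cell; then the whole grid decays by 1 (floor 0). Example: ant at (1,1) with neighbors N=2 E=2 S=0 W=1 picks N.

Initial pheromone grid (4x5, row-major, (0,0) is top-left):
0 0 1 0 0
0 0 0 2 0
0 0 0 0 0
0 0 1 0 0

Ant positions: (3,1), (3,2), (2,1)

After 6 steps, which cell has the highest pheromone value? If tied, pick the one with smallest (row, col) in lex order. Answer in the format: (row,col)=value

Step 1: ant0:(3,1)->E->(3,2) | ant1:(3,2)->N->(2,2) | ant2:(2,1)->N->(1,1)
  grid max=2 at (3,2)
Step 2: ant0:(3,2)->N->(2,2) | ant1:(2,2)->S->(3,2) | ant2:(1,1)->N->(0,1)
  grid max=3 at (3,2)
Step 3: ant0:(2,2)->S->(3,2) | ant1:(3,2)->N->(2,2) | ant2:(0,1)->E->(0,2)
  grid max=4 at (3,2)
Step 4: ant0:(3,2)->N->(2,2) | ant1:(2,2)->S->(3,2) | ant2:(0,2)->E->(0,3)
  grid max=5 at (3,2)
Step 5: ant0:(2,2)->S->(3,2) | ant1:(3,2)->N->(2,2) | ant2:(0,3)->E->(0,4)
  grid max=6 at (3,2)
Step 6: ant0:(3,2)->N->(2,2) | ant1:(2,2)->S->(3,2) | ant2:(0,4)->S->(1,4)
  grid max=7 at (3,2)
Final grid:
  0 0 0 0 0
  0 0 0 0 1
  0 0 6 0 0
  0 0 7 0 0
Max pheromone 7 at (3,2)

Answer: (3,2)=7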